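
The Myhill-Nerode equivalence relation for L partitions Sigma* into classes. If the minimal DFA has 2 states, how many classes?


Myhill-Nerode theorem:
Number of equivalence classes = number of states in minimal DFA
Minimal DFA states = 2
Therefore equivalence classes = 2

2


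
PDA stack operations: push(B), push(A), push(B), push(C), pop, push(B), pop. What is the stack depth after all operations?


Tracing stack operations:
  push(B) -> stack = [B], depth=1
  push(A) -> stack = [B,A], depth=2
  push(B) -> stack = [B,A,B], depth=3
  push(C) -> stack = [B,A,B,C], depth=4
  pop -> removed C, stack = [B,A,B], depth=3
  push(B) -> stack = [B,A,B,B], depth=4
  pop -> removed B, stack = [B,A,B], depth=3
Final depth = 3

3


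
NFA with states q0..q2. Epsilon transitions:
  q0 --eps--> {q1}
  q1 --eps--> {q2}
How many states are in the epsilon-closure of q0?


Starting from q0
Initialize closure = {q0}
Follow epsilon from q0 -> add q1
Follow epsilon from q1 -> add q2
Final closure: {q0, q1, q2}
Size = 3

3


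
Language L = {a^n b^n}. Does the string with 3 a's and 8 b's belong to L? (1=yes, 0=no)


Language requires equal numbers of a's and b's
PDA pushes for each 'a', pops for each 'b'
Number of a's = 3
Number of b's = 8
3 != 8 -> Reject

0


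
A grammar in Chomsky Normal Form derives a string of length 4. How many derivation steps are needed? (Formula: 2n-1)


Chomsky Normal Form derivation:
String length n = 4
Each step either:
  - Splits a nonterminal into two (n-1 such steps)
  - Converts a nonterminal to terminal (n such steps)
Total = (n-1) + n = 2n - 1
= 2(4) - 1
= 8 - 1
= 7

7


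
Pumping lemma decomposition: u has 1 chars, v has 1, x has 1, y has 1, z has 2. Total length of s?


|s| = |u| + |v| + |x| + |y| + |z|
= 1 + 1 + 1 + 1 + 2
= 2 + 1 + 3
= 3 + 3
= 6

6


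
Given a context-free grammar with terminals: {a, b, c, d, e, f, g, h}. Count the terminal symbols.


Terminal symbols: a, b, c, d, e, f, g, h
Counting each: a (#1), b (#2), c (#3), d (#4), e (#5), f (#6), g (#7), h (#8)
Total = 8

8


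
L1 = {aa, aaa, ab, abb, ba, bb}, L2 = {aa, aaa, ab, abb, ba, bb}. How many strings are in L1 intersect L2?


L1 = {aa, aaa, ab, abb, ba, bb}
L2 = {aa, aaa, ab, abb, ba, bb}
Checking each string in L1 against L2:
  'aa': in L2? Yes
  'aaa': in L2? Yes
  'ab': in L2? Yes
  'abb': in L2? Yes
  'ba': in L2? Yes
  'bb': in L2? Yes
Intersection = {aa, aaa, ab, abb, ba, bb}
|L1 ∩ L2| = 6

6


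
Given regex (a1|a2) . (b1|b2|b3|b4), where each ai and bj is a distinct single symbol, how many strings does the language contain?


First group: 2 alternatives
Second group: 4 alternatives
Concatenation: each choice from group 1 pairs with each from group 2
Total = 2 x 4 = 8

8


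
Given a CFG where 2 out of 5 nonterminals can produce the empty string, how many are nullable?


Nonterminals: {S, A, B, C, D}
A nonterminal is nullable if it can derive epsilon
Counting nullable nonterminals: 2
Total nullable = 2

2


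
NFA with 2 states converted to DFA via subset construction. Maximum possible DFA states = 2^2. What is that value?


NFA has 2 states
Subset construction: each DFA state = subset of NFA states
Maximum subsets = 2^2
2^2 = 4

4


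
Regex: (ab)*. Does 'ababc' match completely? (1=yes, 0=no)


Pattern: (ab)*
String: 'ababc'
Pattern requires: zero or more repetitions of 'ab'
Length 5 is odd -> cannot be (ab)* -> no match
Result: 0

0


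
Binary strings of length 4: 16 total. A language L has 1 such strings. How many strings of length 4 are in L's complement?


Alphabet: {0,1}
String length: 4
Total strings of length 4 = 2^4 = 16
Strings in L = 1
Complement = total - |L|
= 16 - 1
= 15

15


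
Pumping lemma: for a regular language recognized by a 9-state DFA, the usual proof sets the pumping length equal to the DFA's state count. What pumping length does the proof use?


Pumping lemma for regular languages (standard proof):
Take p = |Q|, the number of DFA states.
Any string of length >= |Q| passes through |Q|+1 states while reading its first |Q| symbols,
so by pigeonhole some state repeats, giving the loop that can be pumped.
Here |Q| = 9
Therefore the proof uses p = 9

9


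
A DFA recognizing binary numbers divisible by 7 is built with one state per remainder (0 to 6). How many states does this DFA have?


Divisibility by 7 is tracked via the remainder mod 7: 0, 1, ..., 6
The construction assigns one state to each remainder
Number of remainders = 7

7


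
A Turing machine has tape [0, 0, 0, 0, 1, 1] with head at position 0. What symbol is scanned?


Tape: [0, 0, 0, 0, 1, 1]
Positions: 0 1 2 3 4 5
Values:    0 0 0 0 1 1
Head at position 0
tape[0] = 0

0


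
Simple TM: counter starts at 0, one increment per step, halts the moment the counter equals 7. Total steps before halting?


Counter starts at 0. Counting sequence:
  Step 1: counter = 1
  Step 2: counter = 2
  Step 3: counter = 3
  Step 4: counter = 4
  Step 5: counter = 5
  Step 6: counter = 6
  Step 7: counter = 7
Counter reached 7 -> halt
Total steps = 7

7


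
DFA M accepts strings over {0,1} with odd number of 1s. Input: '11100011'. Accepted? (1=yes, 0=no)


DFA has 2 states: q_even (start, accept=no) and q_odd
Processing string '11100011' character by character:
  Position 0: read '1', 1-count=1 -> q_odd
  Position 1: read '1', 1-count=2 -> q_even
  Position 2: read '1', 1-count=3 -> q_odd
  Position 3: read '0', 1-count=3 -> q_odd (no change)
  Position 4: read '0', 1-count=3 -> q_odd (no change)
  Position 5: read '0', 1-count=3 -> q_odd (no change)
  Position 6: read '1', 1-count=4 -> q_even
  Position 7: read '1', 1-count=5 -> q_odd
Final state: q_odd, total 1s = 5 (odd); the DFA requires an odd count -> accept

1


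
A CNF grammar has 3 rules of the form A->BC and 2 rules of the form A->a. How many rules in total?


CNF allows two rule forms:
  A -> BC (binary): 3 rules
  A -> a (terminal): 2 rules
Total = 3 + 2 = 5

5


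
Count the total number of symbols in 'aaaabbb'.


String: 'aaaabbb'
Counting characters:
  'a' appears 4 time(s)
  'b' appears 3 time(s)
Total length = 4 + 3 = 7

7


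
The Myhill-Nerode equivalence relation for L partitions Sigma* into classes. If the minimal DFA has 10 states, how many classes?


Myhill-Nerode theorem:
Number of equivalence classes = number of states in minimal DFA
Minimal DFA states = 10
Therefore equivalence classes = 10

10


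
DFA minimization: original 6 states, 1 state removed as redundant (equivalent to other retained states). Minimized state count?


Original DFA: 6 states
Redundant states removed: 1
Minimized states = original - removed
= 6 - 1
= 5

5


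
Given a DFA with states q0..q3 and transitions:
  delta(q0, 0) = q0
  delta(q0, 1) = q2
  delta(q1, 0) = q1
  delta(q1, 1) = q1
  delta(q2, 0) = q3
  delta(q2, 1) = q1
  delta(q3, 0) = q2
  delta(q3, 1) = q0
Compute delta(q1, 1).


Looking up transition function:
delta(q1, 1) in the table
Row: q1, Column: 1
Result: q1

q1


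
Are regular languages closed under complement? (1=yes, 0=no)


Regular languages are closed under:
- Union (DFA product construction)
- Intersection (DFA product construction)
- Complement (swap accept/reject states)
- Concatenation (NFA construction)
- Kleene star (NFA construction)
complement is in this list
Therefore: closed

1


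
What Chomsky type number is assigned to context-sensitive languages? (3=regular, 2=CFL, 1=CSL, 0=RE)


Chomsky hierarchy levels:
  Type 3: Regular (DFA/NFA/regex)
  Type 2: Context-free (PDA)
  Type 1: Context-sensitive
  Type 0: Recursively enumerable (TM)
'context-sensitive' corresponds to Type 1

1


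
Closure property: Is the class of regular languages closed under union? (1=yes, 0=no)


Regular languages are closed under all standard operations:
- Union: Yes (product construction)
- Intersection: Yes (product construction)
- Complement: Yes (swap accept/reject)
- Concatenation: Yes (NFA construction)
Operation: union -> Closed

1


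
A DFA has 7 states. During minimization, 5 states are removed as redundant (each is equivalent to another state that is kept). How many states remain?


Original DFA: 7 states
Redundant states removed: 5
Minimized states = original - removed
= 7 - 5
= 2

2


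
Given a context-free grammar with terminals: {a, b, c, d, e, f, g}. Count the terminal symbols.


Terminal symbols: a, b, c, d, e, f, g
Counting each: a (#1), b (#2), c (#3), d (#4), e (#5), f (#6), g (#7)
Total = 7

7


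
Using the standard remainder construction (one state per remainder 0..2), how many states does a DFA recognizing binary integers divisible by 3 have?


Divisibility by 3 is tracked via the remainder mod 3: 0, 1, ..., 2
The construction assigns one state to each remainder
Number of remainders = 3

3


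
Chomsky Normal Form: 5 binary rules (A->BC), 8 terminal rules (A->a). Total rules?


CNF allows two rule forms:
  A -> BC (binary): 5 rules
  A -> a (terminal): 8 rules
Total = 5 + 8 = 13

13


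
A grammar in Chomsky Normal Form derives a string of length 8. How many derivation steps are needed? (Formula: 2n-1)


Chomsky Normal Form derivation:
String length n = 8
Each step either:
  - Splits a nonterminal into two (n-1 such steps)
  - Converts a nonterminal to terminal (n such steps)
Total = (n-1) + n = 2n - 1
= 2(8) - 1
= 16 - 1
= 15

15


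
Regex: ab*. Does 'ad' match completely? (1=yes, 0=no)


Pattern: ab*
String: 'ad'
Pattern requires: exactly one 'a' followed by zero or more 'b's
First char is 'a' -> OK
Rest 'd': all b's? No
Result: 0

0


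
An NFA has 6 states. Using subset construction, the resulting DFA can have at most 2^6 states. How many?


NFA has 6 states
Subset construction: each DFA state = subset of NFA states
Maximum subsets = 2^6
2^6 = 64

64


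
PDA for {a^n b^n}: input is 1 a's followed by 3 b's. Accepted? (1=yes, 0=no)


Language requires equal numbers of a's and b's
PDA pushes for each 'a', pops for each 'b'
Number of a's = 1
Number of b's = 3
1 != 3 -> Reject

0


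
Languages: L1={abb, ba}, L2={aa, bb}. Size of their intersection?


L1 = {abb, ba}
L2 = {aa, bb}
Checking each string in L1 against L2:
  'abb': in L2? No
  'ba': in L2? No
Intersection = {}
|L1 ∩ L2| = 0

0


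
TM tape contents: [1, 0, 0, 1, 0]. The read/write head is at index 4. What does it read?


Tape: [1, 0, 0, 1, 0]
Positions: 0 1 2 3 4
Values:    1 0 0 1 0
Head at position 4
tape[4] = 0

0


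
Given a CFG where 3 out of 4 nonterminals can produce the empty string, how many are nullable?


Nonterminals: {S, A, B, C}
A nonterminal is nullable if it can derive epsilon
Counting nullable nonterminals: 3
Total nullable = 3

3


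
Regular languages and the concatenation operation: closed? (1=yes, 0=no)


Regular languages are closed under all standard operations:
- Union: Yes (product construction)
- Intersection: Yes (product construction)
- Complement: Yes (swap accept/reject)
- Concatenation: Yes (NFA construction)
Operation: concatenation -> Closed

1


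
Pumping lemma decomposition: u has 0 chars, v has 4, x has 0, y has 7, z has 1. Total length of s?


|s| = |u| + |v| + |x| + |y| + |z|
= 0 + 4 + 0 + 7 + 1
= 4 + 0 + 8
= 4 + 8
= 12

12


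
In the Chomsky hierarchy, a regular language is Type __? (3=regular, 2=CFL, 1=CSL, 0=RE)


Chomsky hierarchy levels:
  Type 3: Regular (DFA/NFA/regex)
  Type 2: Context-free (PDA)
  Type 1: Context-sensitive
  Type 0: Recursively enumerable (TM)
'regular' corresponds to Type 3

3


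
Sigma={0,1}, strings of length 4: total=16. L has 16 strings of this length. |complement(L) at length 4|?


Alphabet: {0,1}
String length: 4
Total strings of length 4 = 2^4 = 16
Strings in L = 16
Complement = total - |L|
= 16 - 16
= 0

0


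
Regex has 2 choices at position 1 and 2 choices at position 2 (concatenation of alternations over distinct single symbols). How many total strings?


First group: 2 alternatives
Second group: 2 alternatives
Concatenation: each choice from group 1 pairs with each from group 2
Total = 2 x 2 = 4

4


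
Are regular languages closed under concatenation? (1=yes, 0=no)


Regular languages are closed under:
- Union (DFA product construction)
- Intersection (DFA product construction)
- Complement (swap accept/reject states)
- Concatenation (NFA construction)
- Kleene star (NFA construction)
concatenation is in this list
Therefore: closed

1


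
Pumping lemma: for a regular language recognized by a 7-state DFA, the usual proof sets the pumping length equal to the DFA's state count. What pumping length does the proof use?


Pumping lemma for regular languages (standard proof):
Take p = |Q|, the number of DFA states.
Any string of length >= |Q| passes through |Q|+1 states while reading its first |Q| symbols,
so by pigeonhole some state repeats, giving the loop that can be pumped.
Here |Q| = 7
Therefore the proof uses p = 7

7


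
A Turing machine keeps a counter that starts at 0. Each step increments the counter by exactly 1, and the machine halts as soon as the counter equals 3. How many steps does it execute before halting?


Counter starts at 0. Counting sequence:
  Step 1: counter = 1
  Step 2: counter = 2
  Step 3: counter = 3
Counter reached 3 -> halt
Total steps = 3

3


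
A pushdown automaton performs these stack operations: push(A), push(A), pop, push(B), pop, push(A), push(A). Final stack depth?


Tracing stack operations:
  push(A) -> stack = [A], depth=1
  push(A) -> stack = [A,A], depth=2
  pop -> removed A, stack = [A], depth=1
  push(B) -> stack = [A,B], depth=2
  pop -> removed B, stack = [A], depth=1
  push(A) -> stack = [A,A], depth=2
  push(A) -> stack = [A,A,A], depth=3
Final depth = 3

3


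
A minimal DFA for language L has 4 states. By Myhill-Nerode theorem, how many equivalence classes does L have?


Myhill-Nerode theorem:
Number of equivalence classes = number of states in minimal DFA
Minimal DFA states = 4
Therefore equivalence classes = 4

4


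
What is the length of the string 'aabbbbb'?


String: 'aabbbbb'
Counting characters:
  'a' appears 2 time(s)
  'b' appears 5 time(s)
Total length = 2 + 5 = 7

7


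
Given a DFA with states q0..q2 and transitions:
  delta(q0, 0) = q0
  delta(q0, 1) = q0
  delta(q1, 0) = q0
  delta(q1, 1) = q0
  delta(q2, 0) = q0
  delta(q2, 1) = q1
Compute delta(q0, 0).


Looking up transition function:
delta(q0, 0) in the table
Row: q0, Column: 0
Result: q0

q0


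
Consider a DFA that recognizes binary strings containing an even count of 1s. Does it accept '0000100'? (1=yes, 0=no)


DFA has 2 states: q_even (start, accept=yes) and q_odd
Processing string '0000100' character by character:
  Position 0: read '0', 1-count=0 -> q_even (no change)
  Position 1: read '0', 1-count=0 -> q_even (no change)
  Position 2: read '0', 1-count=0 -> q_even (no change)
  Position 3: read '0', 1-count=0 -> q_even (no change)
  Position 4: read '1', 1-count=1 -> q_odd
  Position 5: read '0', 1-count=1 -> q_odd (no change)
  Position 6: read '0', 1-count=1 -> q_odd (no change)
Final state: q_odd, total 1s = 1 (odd); the DFA requires an even count -> reject

0


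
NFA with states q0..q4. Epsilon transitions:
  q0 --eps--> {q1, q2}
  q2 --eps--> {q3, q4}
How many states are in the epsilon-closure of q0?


Starting from q0
Initialize closure = {q0}
Follow epsilon from q0 -> add q1
Follow epsilon from q0 -> add q2
Follow epsilon from q2 -> add q3
Follow epsilon from q2 -> add q4
Final closure: {q0, q1, q2, q3, q4}
Size = 5

5


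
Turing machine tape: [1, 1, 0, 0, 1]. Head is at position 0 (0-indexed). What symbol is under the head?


Tape: [1, 1, 0, 0, 1]
Positions: 0 1 2 3 4
Values:    1 1 0 0 1
Head at position 0
tape[0] = 1

1


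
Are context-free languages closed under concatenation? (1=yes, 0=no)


CFL closure properties:
  Closed under: union, concatenation, Kleene star
  NOT closed under: intersection, complement
Operation 'concatenation' is in closed list -> Yes (closed)

1


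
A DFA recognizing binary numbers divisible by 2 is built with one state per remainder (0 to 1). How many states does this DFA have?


Divisibility by 2 is tracked via the remainder mod 2: 0, 1, ..., 1
The construction assigns one state to each remainder
Number of remainders = 2

2


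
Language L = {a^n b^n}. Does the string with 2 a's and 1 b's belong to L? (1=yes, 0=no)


Language requires equal numbers of a's and b's
PDA pushes for each 'a', pops for each 'b'
Number of a's = 2
Number of b's = 1
2 != 1 -> Reject

0


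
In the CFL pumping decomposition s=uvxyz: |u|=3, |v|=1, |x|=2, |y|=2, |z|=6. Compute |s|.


|s| = |u| + |v| + |x| + |y| + |z|
= 3 + 1 + 2 + 2 + 6
= 4 + 2 + 8
= 6 + 8
= 14

14


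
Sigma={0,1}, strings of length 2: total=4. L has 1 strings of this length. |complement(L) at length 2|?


Alphabet: {0,1}
String length: 2
Total strings of length 2 = 2^2 = 4
Strings in L = 1
Complement = total - |L|
= 4 - 1
= 3

3


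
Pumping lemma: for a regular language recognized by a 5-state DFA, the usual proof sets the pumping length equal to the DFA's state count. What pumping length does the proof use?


Pumping lemma for regular languages (standard proof):
Take p = |Q|, the number of DFA states.
Any string of length >= |Q| passes through |Q|+1 states while reading its first |Q| symbols,
so by pigeonhole some state repeats, giving the loop that can be pumped.
Here |Q| = 5
Therefore the proof uses p = 5

5


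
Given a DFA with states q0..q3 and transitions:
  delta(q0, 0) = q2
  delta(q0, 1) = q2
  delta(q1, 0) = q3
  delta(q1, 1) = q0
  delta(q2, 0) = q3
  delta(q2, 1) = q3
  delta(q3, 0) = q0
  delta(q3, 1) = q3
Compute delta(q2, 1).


Looking up transition function:
delta(q2, 1) in the table
Row: q2, Column: 1
Result: q3

q3


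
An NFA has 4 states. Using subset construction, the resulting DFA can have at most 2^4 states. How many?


NFA has 4 states
Subset construction: each DFA state = subset of NFA states
Maximum subsets = 2^4
2^4 = 16

16


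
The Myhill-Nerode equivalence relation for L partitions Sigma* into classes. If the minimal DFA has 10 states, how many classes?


Myhill-Nerode theorem:
Number of equivalence classes = number of states in minimal DFA
Minimal DFA states = 10
Therefore equivalence classes = 10

10


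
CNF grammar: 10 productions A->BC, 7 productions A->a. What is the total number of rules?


CNF allows two rule forms:
  A -> BC (binary): 10 rules
  A -> a (terminal): 7 rules
Total = 10 + 7 = 17

17


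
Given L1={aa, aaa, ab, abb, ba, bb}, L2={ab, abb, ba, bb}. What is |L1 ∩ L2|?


L1 = {aa, aaa, ab, abb, ba, bb}
L2 = {ab, abb, ba, bb}
Checking each string in L1 against L2:
  'aa': in L2? No
  'aaa': in L2? No
  'ab': in L2? Yes
  'abb': in L2? Yes
  'ba': in L2? Yes
  'bb': in L2? Yes
Intersection = {ab, abb, ba, bb}
|L1 ∩ L2| = 4

4


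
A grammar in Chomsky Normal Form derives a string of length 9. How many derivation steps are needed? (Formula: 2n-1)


Chomsky Normal Form derivation:
String length n = 9
Each step either:
  - Splits a nonterminal into two (n-1 such steps)
  - Converts a nonterminal to terminal (n such steps)
Total = (n-1) + n = 2n - 1
= 2(9) - 1
= 18 - 1
= 17

17


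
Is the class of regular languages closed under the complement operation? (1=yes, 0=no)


Regular languages are closed under:
- Union (DFA product construction)
- Intersection (DFA product construction)
- Complement (swap accept/reject states)
- Concatenation (NFA construction)
- Kleene star (NFA construction)
complement is in this list
Therefore: closed

1


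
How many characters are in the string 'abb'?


String: 'abb'
Counting characters:
  'a' appears 1 time(s)
  'b' appears 2 time(s)
Total length = 1 + 2 = 3

3


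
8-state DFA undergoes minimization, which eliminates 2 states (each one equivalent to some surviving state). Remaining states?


Original DFA: 8 states
Redundant states removed: 2
Minimized states = original - removed
= 8 - 2
= 6

6


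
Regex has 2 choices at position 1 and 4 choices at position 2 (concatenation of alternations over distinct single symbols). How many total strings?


First group: 2 alternatives
Second group: 4 alternatives
Concatenation: each choice from group 1 pairs with each from group 2
Total = 2 x 4 = 8

8


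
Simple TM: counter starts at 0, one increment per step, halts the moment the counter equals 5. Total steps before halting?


Counter starts at 0. Counting sequence:
  Step 1: counter = 1
  Step 2: counter = 2
  Step 3: counter = 3
  Step 4: counter = 4
  Step 5: counter = 5
Counter reached 5 -> halt
Total steps = 5

5


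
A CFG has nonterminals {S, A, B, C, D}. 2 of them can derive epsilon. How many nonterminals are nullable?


Nonterminals: {S, A, B, C, D}
A nonterminal is nullable if it can derive epsilon
Counting nullable nonterminals: 2
Total nullable = 2

2


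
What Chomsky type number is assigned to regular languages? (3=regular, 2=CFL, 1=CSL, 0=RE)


Chomsky hierarchy levels:
  Type 3: Regular (DFA/NFA/regex)
  Type 2: Context-free (PDA)
  Type 1: Context-sensitive
  Type 0: Recursively enumerable (TM)
'regular' corresponds to Type 3

3


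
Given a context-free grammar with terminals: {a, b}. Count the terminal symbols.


Terminal symbols: a, b
Counting each: a (#1), b (#2)
Total = 2

2


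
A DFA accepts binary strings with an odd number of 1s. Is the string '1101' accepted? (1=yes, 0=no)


DFA has 2 states: q_even (start, accept=no) and q_odd
Processing string '1101' character by character:
  Position 0: read '1', 1-count=1 -> q_odd
  Position 1: read '1', 1-count=2 -> q_even
  Position 2: read '0', 1-count=2 -> q_even (no change)
  Position 3: read '1', 1-count=3 -> q_odd
Final state: q_odd, total 1s = 3 (odd); the DFA requires an odd count -> accept

1


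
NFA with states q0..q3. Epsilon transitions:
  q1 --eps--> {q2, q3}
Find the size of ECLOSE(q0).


Starting from q0
Initialize closure = {q0}
q0 has no outgoing epsilon transitions -> nothing to add
Final closure: {q0}
Size = 1

1


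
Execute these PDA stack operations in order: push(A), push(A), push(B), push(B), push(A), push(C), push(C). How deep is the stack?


Tracing stack operations:
  push(A) -> stack = [A], depth=1
  push(A) -> stack = [A,A], depth=2
  push(B) -> stack = [A,A,B], depth=3
  push(B) -> stack = [A,A,B,B], depth=4
  push(A) -> stack = [A,A,B,B,A], depth=5
  push(C) -> stack = [A,A,B,B,A,C], depth=6
  push(C) -> stack = [A,A,B,B,A,C,C], depth=7
Final depth = 7

7


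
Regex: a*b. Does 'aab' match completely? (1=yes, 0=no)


Pattern: a*b
String: 'aab'
Pattern requires: zero or more 'a's followed by exactly one 'b'
Found 2 leading 'a's
Remaining: 'b'
Remaining is exactly 'b' -> match
Result: 1

1


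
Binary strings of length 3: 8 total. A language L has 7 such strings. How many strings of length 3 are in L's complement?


Alphabet: {0,1}
String length: 3
Total strings of length 3 = 2^3 = 8
Strings in L = 7
Complement = total - |L|
= 8 - 7
= 1

1


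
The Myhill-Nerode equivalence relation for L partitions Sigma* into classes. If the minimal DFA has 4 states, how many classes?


Myhill-Nerode theorem:
Number of equivalence classes = number of states in minimal DFA
Minimal DFA states = 4
Therefore equivalence classes = 4

4


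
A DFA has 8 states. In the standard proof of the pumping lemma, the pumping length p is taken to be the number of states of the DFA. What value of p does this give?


Pumping lemma for regular languages (standard proof):
Take p = |Q|, the number of DFA states.
Any string of length >= |Q| passes through |Q|+1 states while reading its first |Q| symbols,
so by pigeonhole some state repeats, giving the loop that can be pumped.
Here |Q| = 8
Therefore the proof uses p = 8

8


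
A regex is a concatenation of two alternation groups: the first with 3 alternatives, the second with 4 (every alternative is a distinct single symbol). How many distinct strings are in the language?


First group: 3 alternatives
Second group: 4 alternatives
Concatenation: each choice from group 1 pairs with each from group 2
Total = 3 x 4 = 12

12


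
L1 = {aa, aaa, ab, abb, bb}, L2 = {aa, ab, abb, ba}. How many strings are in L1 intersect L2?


L1 = {aa, aaa, ab, abb, bb}
L2 = {aa, ab, abb, ba}
Checking each string in L1 against L2:
  'aa': in L2? Yes
  'aaa': in L2? No
  'ab': in L2? Yes
  'abb': in L2? Yes
  'bb': in L2? No
Intersection = {aa, ab, abb}
|L1 ∩ L2| = 3

3


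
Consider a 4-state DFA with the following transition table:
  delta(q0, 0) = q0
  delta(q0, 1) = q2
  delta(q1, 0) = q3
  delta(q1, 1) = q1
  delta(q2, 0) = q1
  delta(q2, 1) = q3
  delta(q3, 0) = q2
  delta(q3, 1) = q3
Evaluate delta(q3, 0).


Looking up transition function:
delta(q3, 0) in the table
Row: q3, Column: 0
Result: q2

q2


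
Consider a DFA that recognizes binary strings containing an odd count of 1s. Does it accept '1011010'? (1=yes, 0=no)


DFA has 2 states: q_even (start, accept=no) and q_odd
Processing string '1011010' character by character:
  Position 0: read '1', 1-count=1 -> q_odd
  Position 1: read '0', 1-count=1 -> q_odd (no change)
  Position 2: read '1', 1-count=2 -> q_even
  Position 3: read '1', 1-count=3 -> q_odd
  Position 4: read '0', 1-count=3 -> q_odd (no change)
  Position 5: read '1', 1-count=4 -> q_even
  Position 6: read '0', 1-count=4 -> q_even (no change)
Final state: q_even, total 1s = 4 (even); the DFA requires an odd count -> reject

0


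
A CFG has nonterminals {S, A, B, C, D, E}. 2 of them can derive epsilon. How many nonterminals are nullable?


Nonterminals: {S, A, B, C, D, E}
A nonterminal is nullable if it can derive epsilon
Counting nullable nonterminals: 2
Total nullable = 2

2


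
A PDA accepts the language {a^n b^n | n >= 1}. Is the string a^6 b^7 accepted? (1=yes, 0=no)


Language requires equal numbers of a's and b's
PDA pushes for each 'a', pops for each 'b'
Number of a's = 6
Number of b's = 7
6 != 7 -> Reject

0


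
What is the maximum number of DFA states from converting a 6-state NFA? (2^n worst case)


NFA has 6 states
Subset construction: each DFA state = subset of NFA states
Maximum subsets = 2^6
2^6 = 64

64


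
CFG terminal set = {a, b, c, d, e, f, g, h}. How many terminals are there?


Terminal symbols: a, b, c, d, e, f, g, h
Counting each: a (#1), b (#2), c (#3), d (#4), e (#5), f (#6), g (#7), h (#8)
Total = 8

8


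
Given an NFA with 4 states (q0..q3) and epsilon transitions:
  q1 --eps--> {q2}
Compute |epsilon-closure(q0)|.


Starting from q0
Initialize closure = {q0}
q0 has no outgoing epsilon transitions -> nothing to add
Final closure: {q0}
Size = 1

1


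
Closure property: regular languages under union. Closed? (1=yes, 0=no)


Regular languages are closed under:
- Union (DFA product construction)
- Intersection (DFA product construction)
- Complement (swap accept/reject states)
- Concatenation (NFA construction)
- Kleene star (NFA construction)
union is in this list
Therefore: closed

1


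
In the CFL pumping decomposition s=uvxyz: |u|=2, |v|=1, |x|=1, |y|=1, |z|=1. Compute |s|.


|s| = |u| + |v| + |x| + |y| + |z|
= 2 + 1 + 1 + 1 + 1
= 3 + 1 + 2
= 4 + 2
= 6

6


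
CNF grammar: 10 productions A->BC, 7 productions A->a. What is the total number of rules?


CNF allows two rule forms:
  A -> BC (binary): 10 rules
  A -> a (terminal): 7 rules
Total = 10 + 7 = 17

17


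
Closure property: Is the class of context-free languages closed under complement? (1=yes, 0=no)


CFL closure properties:
  Closed under: union, concatenation, Kleene star
  NOT closed under: intersection, complement
Operation 'complement' is in not-closed list -> No (not closed)

0


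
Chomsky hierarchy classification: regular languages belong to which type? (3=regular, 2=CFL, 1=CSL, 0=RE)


Chomsky hierarchy levels:
  Type 3: Regular (DFA/NFA/regex)
  Type 2: Context-free (PDA)
  Type 1: Context-sensitive
  Type 0: Recursively enumerable (TM)
'regular' corresponds to Type 3

3


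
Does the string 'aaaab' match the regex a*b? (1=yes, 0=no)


Pattern: a*b
String: 'aaaab'
Pattern requires: zero or more 'a's followed by exactly one 'b'
Found 4 leading 'a's
Remaining: 'b'
Remaining is exactly 'b' -> match
Result: 1

1


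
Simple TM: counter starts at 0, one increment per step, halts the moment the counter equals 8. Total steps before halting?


Counter starts at 0. Counting sequence:
  Step 1: counter = 1
  Step 2: counter = 2
  Step 3: counter = 3
  Step 4: counter = 4
  Step 5: counter = 5
  Step 6: counter = 6
  Step 7: counter = 7
  Step 8: counter = 8
Counter reached 8 -> halt
Total steps = 8

8


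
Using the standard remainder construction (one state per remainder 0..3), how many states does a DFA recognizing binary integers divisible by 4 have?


Divisibility by 4 is tracked via the remainder mod 4: 0, 1, ..., 3
The construction assigns one state to each remainder
Number of remainders = 4

4


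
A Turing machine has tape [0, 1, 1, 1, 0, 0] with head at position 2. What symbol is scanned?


Tape: [0, 1, 1, 1, 0, 0]
Positions: 0 1 2 3 4 5
Values:    0 1 1 1 0 0
Head at position 2
tape[2] = 1

1


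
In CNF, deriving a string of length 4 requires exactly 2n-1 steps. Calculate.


Chomsky Normal Form derivation:
String length n = 4
Each step either:
  - Splits a nonterminal into two (n-1 such steps)
  - Converts a nonterminal to terminal (n such steps)
Total = (n-1) + n = 2n - 1
= 2(4) - 1
= 8 - 1
= 7

7


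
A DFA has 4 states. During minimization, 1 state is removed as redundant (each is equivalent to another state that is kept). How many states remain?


Original DFA: 4 states
Redundant states removed: 1
Minimized states = original - removed
= 4 - 1
= 3

3


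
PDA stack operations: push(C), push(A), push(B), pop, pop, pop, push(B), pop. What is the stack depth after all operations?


Tracing stack operations:
  push(C) -> stack = [C], depth=1
  push(A) -> stack = [C,A], depth=2
  push(B) -> stack = [C,A,B], depth=3
  pop -> removed B, stack = [C,A], depth=2
  pop -> removed A, stack = [C], depth=1
  pop -> removed C, stack = [], depth=0
  push(B) -> stack = [B], depth=1
  pop -> removed B, stack = [], depth=0
Final depth = 0

0


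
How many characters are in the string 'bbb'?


String: 'bbb'
Counting characters:
  'b' appears 3 time(s)
Total length = 0 + 3 = 3

3


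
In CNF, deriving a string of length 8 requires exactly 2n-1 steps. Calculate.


Chomsky Normal Form derivation:
String length n = 8
Each step either:
  - Splits a nonterminal into two (n-1 such steps)
  - Converts a nonterminal to terminal (n such steps)
Total = (n-1) + n = 2n - 1
= 2(8) - 1
= 16 - 1
= 15

15


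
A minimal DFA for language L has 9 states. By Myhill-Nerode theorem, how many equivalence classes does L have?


Myhill-Nerode theorem:
Number of equivalence classes = number of states in minimal DFA
Minimal DFA states = 9
Therefore equivalence classes = 9

9


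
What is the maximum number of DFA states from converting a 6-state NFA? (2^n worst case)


NFA has 6 states
Subset construction: each DFA state = subset of NFA states
Maximum subsets = 2^6
2^6 = 64

64


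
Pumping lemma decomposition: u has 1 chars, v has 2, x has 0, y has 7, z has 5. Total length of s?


|s| = |u| + |v| + |x| + |y| + |z|
= 1 + 2 + 0 + 7 + 5
= 3 + 0 + 12
= 3 + 12
= 15

15


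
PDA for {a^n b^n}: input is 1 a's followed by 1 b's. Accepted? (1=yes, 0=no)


Language requires equal numbers of a's and b's
PDA pushes for each 'a', pops for each 'b'
Number of a's = 1
Number of b's = 1
1 == 1 -> Accept

1


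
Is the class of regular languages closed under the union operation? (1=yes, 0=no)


Regular languages are closed under:
- Union (DFA product construction)
- Intersection (DFA product construction)
- Complement (swap accept/reject states)
- Concatenation (NFA construction)
- Kleene star (NFA construction)
union is in this list
Therefore: closed

1


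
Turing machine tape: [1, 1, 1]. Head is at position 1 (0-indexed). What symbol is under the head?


Tape: [1, 1, 1]
Positions: 0 1 2
Values:    1 1 1
Head at position 1
tape[1] = 1

1


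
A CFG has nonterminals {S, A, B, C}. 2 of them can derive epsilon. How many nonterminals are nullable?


Nonterminals: {S, A, B, C}
A nonterminal is nullable if it can derive epsilon
Counting nullable nonterminals: 2
Total nullable = 2

2


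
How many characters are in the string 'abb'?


String: 'abb'
Counting characters:
  'a' appears 1 time(s)
  'b' appears 2 time(s)
Total length = 1 + 2 = 3

3


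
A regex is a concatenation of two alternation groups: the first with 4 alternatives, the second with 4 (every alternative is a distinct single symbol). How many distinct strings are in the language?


First group: 4 alternatives
Second group: 4 alternatives
Concatenation: each choice from group 1 pairs with each from group 2
Total = 4 x 4 = 16

16


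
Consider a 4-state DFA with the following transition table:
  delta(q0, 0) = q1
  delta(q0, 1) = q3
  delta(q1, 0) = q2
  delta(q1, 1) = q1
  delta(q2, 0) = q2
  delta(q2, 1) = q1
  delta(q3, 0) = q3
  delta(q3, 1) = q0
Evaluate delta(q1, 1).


Looking up transition function:
delta(q1, 1) in the table
Row: q1, Column: 1
Result: q1

q1


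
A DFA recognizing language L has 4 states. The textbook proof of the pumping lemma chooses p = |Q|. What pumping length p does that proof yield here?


Pumping lemma for regular languages (standard proof):
Take p = |Q|, the number of DFA states.
Any string of length >= |Q| passes through |Q|+1 states while reading its first |Q| symbols,
so by pigeonhole some state repeats, giving the loop that can be pumped.
Here |Q| = 4
Therefore the proof uses p = 4

4


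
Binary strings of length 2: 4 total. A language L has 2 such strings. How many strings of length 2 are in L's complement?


Alphabet: {0,1}
String length: 2
Total strings of length 2 = 2^2 = 4
Strings in L = 2
Complement = total - |L|
= 4 - 2
= 2

2


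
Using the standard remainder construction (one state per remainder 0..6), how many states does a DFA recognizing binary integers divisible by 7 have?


Divisibility by 7 is tracked via the remainder mod 7: 0, 1, ..., 6
The construction assigns one state to each remainder
Number of remainders = 7

7


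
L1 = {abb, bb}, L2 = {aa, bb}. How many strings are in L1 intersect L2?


L1 = {abb, bb}
L2 = {aa, bb}
Checking each string in L1 against L2:
  'abb': in L2? No
  'bb': in L2? Yes
Intersection = {bb}
|L1 ∩ L2| = 1

1


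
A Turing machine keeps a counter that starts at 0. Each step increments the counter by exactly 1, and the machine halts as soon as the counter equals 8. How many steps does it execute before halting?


Counter starts at 0. Counting sequence:
  Step 1: counter = 1
  Step 2: counter = 2
  Step 3: counter = 3
  Step 4: counter = 4
  Step 5: counter = 5
  Step 6: counter = 6
  Step 7: counter = 7
  Step 8: counter = 8
Counter reached 8 -> halt
Total steps = 8

8


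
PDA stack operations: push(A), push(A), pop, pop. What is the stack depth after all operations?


Tracing stack operations:
  push(A) -> stack = [A], depth=1
  push(A) -> stack = [A,A], depth=2
  pop -> removed A, stack = [A], depth=1
  pop -> removed A, stack = [], depth=0
Final depth = 0

0


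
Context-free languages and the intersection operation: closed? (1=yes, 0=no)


CFL closure properties:
  Closed under: union, concatenation, Kleene star
  NOT closed under: intersection, complement
Operation 'intersection' is in not-closed list -> No (not closed)

0


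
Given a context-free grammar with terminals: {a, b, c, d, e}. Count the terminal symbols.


Terminal symbols: a, b, c, d, e
Counting each: a (#1), b (#2), c (#3), d (#4), e (#5)
Total = 5

5


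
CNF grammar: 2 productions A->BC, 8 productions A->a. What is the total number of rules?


CNF allows two rule forms:
  A -> BC (binary): 2 rules
  A -> a (terminal): 8 rules
Total = 2 + 8 = 10

10


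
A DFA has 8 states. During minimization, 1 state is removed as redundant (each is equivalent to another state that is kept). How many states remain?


Original DFA: 8 states
Redundant states removed: 1
Minimized states = original - removed
= 8 - 1
= 7

7


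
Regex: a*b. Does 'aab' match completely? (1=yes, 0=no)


Pattern: a*b
String: 'aab'
Pattern requires: zero or more 'a's followed by exactly one 'b'
Found 2 leading 'a's
Remaining: 'b'
Remaining is exactly 'b' -> match
Result: 1

1


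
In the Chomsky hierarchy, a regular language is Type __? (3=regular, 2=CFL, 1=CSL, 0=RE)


Chomsky hierarchy levels:
  Type 3: Regular (DFA/NFA/regex)
  Type 2: Context-free (PDA)
  Type 1: Context-sensitive
  Type 0: Recursively enumerable (TM)
'regular' corresponds to Type 3

3


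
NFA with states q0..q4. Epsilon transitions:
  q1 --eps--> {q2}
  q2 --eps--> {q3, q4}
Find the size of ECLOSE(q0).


Starting from q0
Initialize closure = {q0}
q0 has no outgoing epsilon transitions -> nothing to add
Final closure: {q0}
Size = 1

1


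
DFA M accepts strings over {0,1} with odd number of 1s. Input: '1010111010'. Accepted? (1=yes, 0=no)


DFA has 2 states: q_even (start, accept=no) and q_odd
Processing string '1010111010' character by character:
  Position 0: read '1', 1-count=1 -> q_odd
  Position 1: read '0', 1-count=1 -> q_odd (no change)
  Position 2: read '1', 1-count=2 -> q_even
  Position 3: read '0', 1-count=2 -> q_even (no change)
  Position 4: read '1', 1-count=3 -> q_odd
  Position 5: read '1', 1-count=4 -> q_even
  Position 6: read '1', 1-count=5 -> q_odd
  Position 7: read '0', 1-count=5 -> q_odd (no change)
  Position 8: read '1', 1-count=6 -> q_even
  Position 9: read '0', 1-count=6 -> q_even (no change)
Final state: q_even, total 1s = 6 (even); the DFA requires an odd count -> reject

0


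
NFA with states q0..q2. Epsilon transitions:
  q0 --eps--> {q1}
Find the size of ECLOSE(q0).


Starting from q0
Initialize closure = {q0}
Follow epsilon from q0 -> add q1
Final closure: {q0, q1}
Size = 2

2


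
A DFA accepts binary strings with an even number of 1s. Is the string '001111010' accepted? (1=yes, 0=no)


DFA has 2 states: q_even (start, accept=yes) and q_odd
Processing string '001111010' character by character:
  Position 0: read '0', 1-count=0 -> q_even (no change)
  Position 1: read '0', 1-count=0 -> q_even (no change)
  Position 2: read '1', 1-count=1 -> q_odd
  Position 3: read '1', 1-count=2 -> q_even
  Position 4: read '1', 1-count=3 -> q_odd
  Position 5: read '1', 1-count=4 -> q_even
  Position 6: read '0', 1-count=4 -> q_even (no change)
  Position 7: read '1', 1-count=5 -> q_odd
  Position 8: read '0', 1-count=5 -> q_odd (no change)
Final state: q_odd, total 1s = 5 (odd); the DFA requires an even count -> reject

0


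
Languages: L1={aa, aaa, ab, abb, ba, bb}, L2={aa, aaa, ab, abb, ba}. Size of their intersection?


L1 = {aa, aaa, ab, abb, ba, bb}
L2 = {aa, aaa, ab, abb, ba}
Checking each string in L1 against L2:
  'aa': in L2? Yes
  'aaa': in L2? Yes
  'ab': in L2? Yes
  'abb': in L2? Yes
  'ba': in L2? Yes
  'bb': in L2? No
Intersection = {aa, aaa, ab, abb, ba}
|L1 ∩ L2| = 5

5


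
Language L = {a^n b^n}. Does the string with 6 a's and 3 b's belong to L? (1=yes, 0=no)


Language requires equal numbers of a's and b's
PDA pushes for each 'a', pops for each 'b'
Number of a's = 6
Number of b's = 3
6 != 3 -> Reject

0


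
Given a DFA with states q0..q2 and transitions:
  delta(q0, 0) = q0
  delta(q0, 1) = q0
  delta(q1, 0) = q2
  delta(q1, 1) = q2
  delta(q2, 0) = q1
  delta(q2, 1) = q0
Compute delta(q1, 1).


Looking up transition function:
delta(q1, 1) in the table
Row: q1, Column: 1
Result: q2

q2


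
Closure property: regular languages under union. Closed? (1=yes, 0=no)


Regular languages are closed under:
- Union (DFA product construction)
- Intersection (DFA product construction)
- Complement (swap accept/reject states)
- Concatenation (NFA construction)
- Kleene star (NFA construction)
union is in this list
Therefore: closed

1
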